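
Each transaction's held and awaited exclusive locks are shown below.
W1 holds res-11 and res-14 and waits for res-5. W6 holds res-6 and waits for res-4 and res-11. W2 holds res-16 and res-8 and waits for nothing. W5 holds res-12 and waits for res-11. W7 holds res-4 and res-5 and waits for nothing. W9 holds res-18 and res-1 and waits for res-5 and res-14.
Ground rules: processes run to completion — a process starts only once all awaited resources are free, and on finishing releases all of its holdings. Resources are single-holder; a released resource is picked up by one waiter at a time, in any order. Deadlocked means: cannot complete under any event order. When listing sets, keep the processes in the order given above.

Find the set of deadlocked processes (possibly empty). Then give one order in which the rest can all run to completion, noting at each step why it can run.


Nothing here is deadlocked.
Key observation: although several processes wait, no cycle exists — each chain bottoms out at a free runner.
One completion order for the rest: W2, W7, W1, W9, W5, W6.
Verifying each step:
  W2: no waits; runs immediately, freeing res-16 and res-8
  W7: no waits; runs immediately, freeing res-4 and res-5
  run W1 (all its waits — res-5 — are resolved); releases res-11 and res-14
  run W9 (all its waits — res-5 and res-14 — are resolved); releases res-18 and res-1
  run W5 (all its waits — res-11 — are resolved); releases res-12
  run W6 (all its waits — res-4 and res-11 — are resolved); releases res-6


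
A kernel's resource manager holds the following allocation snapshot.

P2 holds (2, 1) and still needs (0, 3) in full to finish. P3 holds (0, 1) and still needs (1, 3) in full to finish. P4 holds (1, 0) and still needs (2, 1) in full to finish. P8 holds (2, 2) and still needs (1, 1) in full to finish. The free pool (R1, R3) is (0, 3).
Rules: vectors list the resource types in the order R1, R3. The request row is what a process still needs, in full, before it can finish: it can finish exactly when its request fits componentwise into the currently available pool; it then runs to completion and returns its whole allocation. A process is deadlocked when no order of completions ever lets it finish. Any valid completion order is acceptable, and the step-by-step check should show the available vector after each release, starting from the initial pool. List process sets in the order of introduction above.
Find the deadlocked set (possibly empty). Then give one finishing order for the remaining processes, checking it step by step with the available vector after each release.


No process is deadlocked.
Key observation: beginning at P2, releases accumulate fast enough that every process eventually fits.
One completion order for the rest: P2, P3, P4, P8. Step-by-step check:
  pool = (0, 3)
  run P2 (needs (0, 3), free (0, 3)); after release of (2, 1) the pool is (2, 4)
  run P3 (needs (1, 3), free (2, 4)); after release of (0, 1) the pool is (2, 5)
  run P4 (needs (2, 1), free (2, 5)); after release of (1, 0) the pool is (3, 5)
  run P8 (needs (1, 1), free (3, 5)); after release of (2, 2) the pool is (5, 7)


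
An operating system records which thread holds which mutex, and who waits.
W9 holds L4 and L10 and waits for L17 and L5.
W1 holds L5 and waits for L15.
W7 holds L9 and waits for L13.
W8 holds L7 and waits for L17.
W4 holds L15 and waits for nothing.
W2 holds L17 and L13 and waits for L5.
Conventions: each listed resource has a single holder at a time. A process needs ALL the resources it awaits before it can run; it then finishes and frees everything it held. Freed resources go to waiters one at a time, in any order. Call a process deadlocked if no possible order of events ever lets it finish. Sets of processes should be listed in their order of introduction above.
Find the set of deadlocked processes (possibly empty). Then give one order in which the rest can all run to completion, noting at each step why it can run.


Nothing here is deadlocked.
Key observation: all waits point, directly or indirectly, at processes that can finish, so nothing is permanently blocked.
One completion order for the rest: W4, W1, W2, W7, W9, W8.
Verifying each step:
  W4: no waits; runs immediately, freeing L15
  run W1 (all its waits — L15 — are resolved); releases L5
  run W2 (all its waits — L5 — are resolved); releases L17 and L13
  run W7 (all its waits — L13 — are resolved); releases L9
  run W9 (all its waits — L17 and L5 — are resolved); releases L4 and L10
  run W8 (all its waits — L17 — are resolved); releases L7


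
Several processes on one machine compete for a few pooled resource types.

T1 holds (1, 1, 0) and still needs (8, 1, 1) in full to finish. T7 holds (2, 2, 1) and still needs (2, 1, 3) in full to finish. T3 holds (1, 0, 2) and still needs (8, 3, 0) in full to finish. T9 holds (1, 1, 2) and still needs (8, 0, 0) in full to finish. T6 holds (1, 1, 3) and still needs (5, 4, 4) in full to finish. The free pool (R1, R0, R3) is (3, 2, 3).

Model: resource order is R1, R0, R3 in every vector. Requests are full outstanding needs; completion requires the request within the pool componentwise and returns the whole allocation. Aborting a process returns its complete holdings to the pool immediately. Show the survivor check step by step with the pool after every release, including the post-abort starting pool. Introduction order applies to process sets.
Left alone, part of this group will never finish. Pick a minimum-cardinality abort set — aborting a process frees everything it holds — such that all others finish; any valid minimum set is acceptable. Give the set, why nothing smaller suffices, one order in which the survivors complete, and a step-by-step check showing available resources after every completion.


Abort T1 and T3.
Key observation: aborting T1 and T3 returns (2, 1, 2), and T9 — hopeless before — runs at step 3 with the returned capacity in the pool.
Why nothing smaller works — every single abort fails: T1 alone leaves T3 blocked (short on R1); T7 alone leaves T1 blocked (short on R1); T3 alone leaves T1 blocked (short on R1); T9 alone leaves T1 blocked (short on R1); T6 alone leaves T1 blocked (short on R1).
Survivors finish in the order: T7, T6, T9. Step-by-step check (pool after the aborts first):
  pool = (5, 3, 5)
  T7: need (2, 1, 3) fits (5, 3, 5); releases (2, 2, 1), pool now (7, 5, 6)
  T6: need (5, 4, 4) fits (7, 5, 6); releases (1, 1, 3), pool now (8, 6, 9)
  T9: need (8, 0, 0) fits (8, 6, 9); releases (1, 1, 2), pool now (9, 7, 11)


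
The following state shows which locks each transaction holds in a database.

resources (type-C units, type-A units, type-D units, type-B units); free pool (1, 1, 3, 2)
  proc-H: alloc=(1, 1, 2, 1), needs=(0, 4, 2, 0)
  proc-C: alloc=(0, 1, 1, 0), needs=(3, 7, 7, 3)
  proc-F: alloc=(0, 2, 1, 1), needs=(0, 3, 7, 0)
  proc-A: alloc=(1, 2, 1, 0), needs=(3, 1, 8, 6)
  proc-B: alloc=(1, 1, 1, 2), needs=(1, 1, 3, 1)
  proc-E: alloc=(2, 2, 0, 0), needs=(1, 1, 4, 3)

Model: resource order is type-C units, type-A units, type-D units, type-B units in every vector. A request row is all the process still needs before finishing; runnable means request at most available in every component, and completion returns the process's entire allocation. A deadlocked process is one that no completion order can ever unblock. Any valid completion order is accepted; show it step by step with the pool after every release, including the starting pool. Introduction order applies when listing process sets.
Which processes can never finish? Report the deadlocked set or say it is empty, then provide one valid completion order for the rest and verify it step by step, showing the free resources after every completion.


Deadlocked: proc-C, proc-F and proc-A.
Key observation: the pool after proc-B, proc-E, proc-H is (5, 5, 6, 5); every surviving request exceeds it in type-D units, so progress ends there.
A valid finishing order for the others: proc-B, proc-E, proc-H. Verifying each step:
  pool = (1, 1, 3, 2)
  proc-B: need (1, 1, 3, 1) fits (1, 1, 3, 2); releases (1, 1, 1, 2), pool now (2, 2, 4, 4)
  proc-E: need (1, 1, 4, 3) fits (2, 2, 4, 4); releases (2, 2, 0, 0), pool now (4, 4, 4, 4)
  proc-H: need (0, 4, 2, 0) fits (4, 4, 4, 4); releases (1, 1, 2, 1), pool now (5, 5, 6, 5)
The blocked processes can never fit:
  proc-C cannot run: need (3, 7, 7, 3) vs free (5, 5, 6, 5) (insufficient type-A units and type-D units)
  proc-F cannot run: need (0, 3, 7, 0) vs free (5, 5, 6, 5) (insufficient type-D units)
  proc-A cannot run: need (3, 1, 8, 6) vs free (5, 5, 6, 5) (insufficient type-D units and type-B units)


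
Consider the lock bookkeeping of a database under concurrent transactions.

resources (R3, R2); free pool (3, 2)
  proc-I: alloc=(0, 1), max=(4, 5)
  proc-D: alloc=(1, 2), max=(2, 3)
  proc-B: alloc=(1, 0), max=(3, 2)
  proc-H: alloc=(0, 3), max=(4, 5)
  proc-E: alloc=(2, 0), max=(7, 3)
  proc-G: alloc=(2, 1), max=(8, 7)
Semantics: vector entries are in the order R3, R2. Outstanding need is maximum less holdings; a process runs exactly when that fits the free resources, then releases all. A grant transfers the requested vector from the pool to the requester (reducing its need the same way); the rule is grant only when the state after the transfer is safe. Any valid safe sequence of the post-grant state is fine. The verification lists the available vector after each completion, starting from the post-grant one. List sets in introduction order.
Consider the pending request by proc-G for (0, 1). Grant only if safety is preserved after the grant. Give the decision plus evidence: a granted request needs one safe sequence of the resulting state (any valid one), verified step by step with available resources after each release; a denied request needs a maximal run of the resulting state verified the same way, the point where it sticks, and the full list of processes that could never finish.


GRANT. The post-grant state is safe; one safe sequence: proc-D, proc-H, proc-I, proc-B, proc-E, proc-G.
Key observation: post-grant, (3, 1) remains, and an order beginning with proc-D completes everyone.
Step-by-step check of the post-grant state:
  pool = (3, 1)
  proc-D needs (1, 1) <= (3, 1) -> finishes; pool += (1, 2) = (4, 3)
  proc-H needs (4, 2) <= (4, 3) -> finishes; pool += (0, 3) = (4, 6)
  proc-I needs (4, 4) <= (4, 6) -> finishes; pool += (0, 1) = (4, 7)
  proc-B needs (2, 2) <= (4, 7) -> finishes; pool += (1, 0) = (5, 7)
  proc-E needs (5, 3) <= (5, 7) -> finishes; pool += (2, 0) = (7, 7)
  proc-G needs (6, 5) <= (7, 7) -> finishes; pool += (2, 2) = (9, 9)


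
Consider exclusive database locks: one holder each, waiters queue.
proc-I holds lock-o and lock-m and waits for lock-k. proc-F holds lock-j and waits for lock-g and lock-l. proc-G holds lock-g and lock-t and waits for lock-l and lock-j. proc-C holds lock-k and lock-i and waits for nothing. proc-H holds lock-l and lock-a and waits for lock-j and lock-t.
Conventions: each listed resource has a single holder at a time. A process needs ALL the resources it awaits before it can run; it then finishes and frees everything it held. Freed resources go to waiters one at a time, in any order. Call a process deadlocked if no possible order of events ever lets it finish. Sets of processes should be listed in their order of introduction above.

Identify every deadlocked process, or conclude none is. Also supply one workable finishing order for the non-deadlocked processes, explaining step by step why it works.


The deadlocked set is proc-F, proc-G and proc-H.
Key observation: the wait chain closes on itself along proc-F -> proc-G -> proc-F; proc-H is caught in further circular waits.
One completion order for the rest: proc-C, proc-I.
Step-by-step check:
  run proc-C (it waits on nothing); releases lock-k and lock-i
  proc-I: everything it awaited (lock-k) is free; runs, freeing lock-o and lock-m


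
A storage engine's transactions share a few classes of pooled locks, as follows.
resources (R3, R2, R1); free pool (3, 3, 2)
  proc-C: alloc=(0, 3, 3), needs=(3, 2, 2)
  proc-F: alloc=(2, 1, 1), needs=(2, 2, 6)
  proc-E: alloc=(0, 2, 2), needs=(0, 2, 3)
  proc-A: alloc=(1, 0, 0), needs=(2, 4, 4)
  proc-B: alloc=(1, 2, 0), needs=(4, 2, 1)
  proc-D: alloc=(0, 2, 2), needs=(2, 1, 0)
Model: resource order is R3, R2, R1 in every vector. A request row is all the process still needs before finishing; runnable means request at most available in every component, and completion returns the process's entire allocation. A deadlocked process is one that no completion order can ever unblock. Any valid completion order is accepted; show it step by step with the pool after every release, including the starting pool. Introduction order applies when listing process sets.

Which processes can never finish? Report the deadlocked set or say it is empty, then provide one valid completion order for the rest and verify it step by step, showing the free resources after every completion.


No process is deadlocked.
Key observation: starting with proc-C, each completion frees enough for the next — no one is permanently blocked.
The rest can finish in the order proc-C, proc-E, proc-F, proc-B, proc-A, proc-D. Verifying each step:
  pool = (3, 3, 2)
  proc-C needs (3, 2, 2) <= (3, 3, 2) -> finishes; pool += (0, 3, 3) = (3, 6, 5)
  proc-E needs (0, 2, 3) <= (3, 6, 5) -> finishes; pool += (0, 2, 2) = (3, 8, 7)
  proc-F needs (2, 2, 6) <= (3, 8, 7) -> finishes; pool += (2, 1, 1) = (5, 9, 8)
  proc-B needs (4, 2, 1) <= (5, 9, 8) -> finishes; pool += (1, 2, 0) = (6, 11, 8)
  proc-A needs (2, 4, 4) <= (6, 11, 8) -> finishes; pool += (1, 0, 0) = (7, 11, 8)
  proc-D needs (2, 1, 0) <= (7, 11, 8) -> finishes; pool += (0, 2, 2) = (7, 13, 10)


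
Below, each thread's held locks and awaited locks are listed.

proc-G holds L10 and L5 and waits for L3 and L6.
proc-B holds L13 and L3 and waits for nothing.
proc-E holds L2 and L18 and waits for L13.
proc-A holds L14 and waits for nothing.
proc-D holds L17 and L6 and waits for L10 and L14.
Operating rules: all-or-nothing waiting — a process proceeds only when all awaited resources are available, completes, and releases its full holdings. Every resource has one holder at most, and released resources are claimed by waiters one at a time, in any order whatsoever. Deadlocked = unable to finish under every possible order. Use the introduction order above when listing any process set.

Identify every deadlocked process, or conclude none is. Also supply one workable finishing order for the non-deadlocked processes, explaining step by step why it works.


Deadlocked set: proc-G and proc-D.
Key observation: the wait chain closes on itself along proc-G -> proc-D -> proc-G; no other process is dragged down with it.
A valid finishing order for the others: proc-A, proc-B, proc-E.
Step-by-step check:
  proc-A waits on nothing -> runs at once and releases L14
  proc-B waits on nothing -> runs at once and releases L13 and L3
  proc-E: everything it awaited (L13) is free; runs, freeing L2 and L18


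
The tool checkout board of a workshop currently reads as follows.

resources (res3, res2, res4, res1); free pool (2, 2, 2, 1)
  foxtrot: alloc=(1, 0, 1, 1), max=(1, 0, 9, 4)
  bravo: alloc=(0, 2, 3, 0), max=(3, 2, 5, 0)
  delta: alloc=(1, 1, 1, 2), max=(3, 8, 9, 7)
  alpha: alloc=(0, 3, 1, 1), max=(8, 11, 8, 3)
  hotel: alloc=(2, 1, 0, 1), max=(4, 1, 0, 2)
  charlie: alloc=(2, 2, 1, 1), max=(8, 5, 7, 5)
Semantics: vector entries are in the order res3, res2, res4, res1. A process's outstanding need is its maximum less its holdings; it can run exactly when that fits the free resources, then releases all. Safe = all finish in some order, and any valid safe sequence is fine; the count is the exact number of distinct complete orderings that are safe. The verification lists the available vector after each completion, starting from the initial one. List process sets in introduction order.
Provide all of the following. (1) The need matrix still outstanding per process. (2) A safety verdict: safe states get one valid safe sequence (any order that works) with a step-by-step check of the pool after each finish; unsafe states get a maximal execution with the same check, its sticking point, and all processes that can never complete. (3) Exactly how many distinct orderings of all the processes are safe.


(1) Outstanding need per process (order res3, res2, res4, res1):
  foxtrot: (0, 0, 8, 3)
  bravo: (3, 0, 2, 0)
  delta: (2, 7, 8, 5)
  alpha: (8, 8, 7, 2)
  hotel: (2, 0, 0, 1)
  charlie: (6, 3, 6, 4)
(2) UNSAFE.
Key observation: hotel, bravo can finish, but then (4, 5, 5, 2) is all there is, and the blocked group's res4 demands exceed it.
Going as far as possible: hotel, bravo; after that, nothing fits. Walking it through:
  pool = (2, 2, 2, 1)
  hotel needs (2, 0, 0, 1) <= (2, 2, 2, 1) -> finishes; pool += (2, 1, 0, 1) = (4, 3, 2, 2)
  bravo needs (3, 0, 2, 0) <= (4, 3, 2, 2) -> finishes; pool += (0, 2, 3, 0) = (4, 5, 5, 2)
  foxtrot cannot run: need (0, 0, 8, 3) vs free (4, 5, 5, 2) (insufficient res4 and res1)
  delta cannot run: need (2, 7, 8, 5) vs free (4, 5, 5, 2) (insufficient res2, res4 and res1)
  alpha cannot run: need (8, 8, 7, 2) vs free (4, 5, 5, 2) (insufficient res3, res2 and res4)
  charlie cannot run: need (6, 3, 6, 4) vs free (4, 5, 5, 2) (insufficient res3, res4 and res1)
Processes that can never finish: foxtrot, delta, alpha and charlie.
(3) The exact count: 0 of the possible complete orderings are safe sequences.


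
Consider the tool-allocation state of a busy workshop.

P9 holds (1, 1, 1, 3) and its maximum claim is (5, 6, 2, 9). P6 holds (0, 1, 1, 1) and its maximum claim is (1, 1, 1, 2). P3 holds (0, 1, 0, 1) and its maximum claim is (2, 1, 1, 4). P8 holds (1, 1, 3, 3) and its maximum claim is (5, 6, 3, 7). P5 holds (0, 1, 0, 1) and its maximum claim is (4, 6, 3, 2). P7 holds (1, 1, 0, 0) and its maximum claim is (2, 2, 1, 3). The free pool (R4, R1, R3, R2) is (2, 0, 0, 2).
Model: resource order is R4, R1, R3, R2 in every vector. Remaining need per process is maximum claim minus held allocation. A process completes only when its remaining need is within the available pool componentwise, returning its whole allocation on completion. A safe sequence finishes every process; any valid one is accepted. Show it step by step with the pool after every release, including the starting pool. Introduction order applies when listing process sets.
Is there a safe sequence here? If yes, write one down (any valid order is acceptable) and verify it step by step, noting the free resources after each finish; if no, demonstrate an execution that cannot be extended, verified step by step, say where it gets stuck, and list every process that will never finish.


UNSAFE.
Key observation: P6, P3, P7 can finish, but then (3, 3, 1, 4) is all there is, and the blocked group's R4 demands exceed it.
The run P6, P3, P7 cannot be extended any further. Check, step by step:
  pool = (2, 0, 0, 2)
  P6: need (1, 0, 0, 1) fits (2, 0, 0, 2); releases (0, 1, 1, 1), pool now (2, 1, 1, 3)
  P3: need (2, 0, 1, 3) fits (2, 1, 1, 3); releases (0, 1, 0, 1), pool now (2, 2, 1, 4)
  P7: need (1, 1, 1, 3) fits (2, 2, 1, 4); releases (1, 1, 0, 0), pool now (3, 3, 1, 4)
  P9 cannot run: need (4, 5, 1, 6) vs free (3, 3, 1, 4) (insufficient R4, R1 and R2)
  P8 cannot run: need (4, 5, 0, 4) vs free (3, 3, 1, 4) (insufficient R4 and R1)
  P5 cannot run: need (4, 5, 3, 1) vs free (3, 3, 1, 4) (insufficient R4, R1 and R3)
Never able to finish: P9, P8 and P5.


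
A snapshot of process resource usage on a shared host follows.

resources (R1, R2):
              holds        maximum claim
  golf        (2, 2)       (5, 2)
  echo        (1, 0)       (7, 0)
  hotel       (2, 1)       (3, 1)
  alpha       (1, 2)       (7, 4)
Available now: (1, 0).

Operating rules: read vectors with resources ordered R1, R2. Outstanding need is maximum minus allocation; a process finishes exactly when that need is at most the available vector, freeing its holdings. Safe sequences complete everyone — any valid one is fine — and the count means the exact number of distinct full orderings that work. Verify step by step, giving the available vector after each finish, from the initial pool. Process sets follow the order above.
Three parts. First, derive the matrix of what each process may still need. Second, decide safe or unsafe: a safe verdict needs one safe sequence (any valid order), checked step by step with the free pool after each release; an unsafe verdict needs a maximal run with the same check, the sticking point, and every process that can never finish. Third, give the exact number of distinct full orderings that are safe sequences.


(1) Remaining need (order R1, R2):
  golf: (3, 0)
  echo: (6, 0)
  hotel: (1, 0)
  alpha: (6, 2)
(2) The state is UNSAFE.
Key observation: after hotel, golf complete, (5, 3) is the best the pool ever gets, yet each leftover process wants more R1.
The run hotel, golf cannot be extended any further. Step-by-step check:
  pool = (1, 0)
  hotel: need (1, 0) fits (1, 0); releases (2, 1), pool now (3, 1)
  golf: need (3, 0) fits (3, 1); releases (2, 2), pool now (5, 3)
  blocked: echo wants (6, 0), pool (5, 3) — not enough R1
  blocked: alpha wants (6, 2), pool (5, 3) — not enough R1
Processes that can never finish: echo and alpha.
(3) Precisely 0 of the possible complete orderings are safe sequences.


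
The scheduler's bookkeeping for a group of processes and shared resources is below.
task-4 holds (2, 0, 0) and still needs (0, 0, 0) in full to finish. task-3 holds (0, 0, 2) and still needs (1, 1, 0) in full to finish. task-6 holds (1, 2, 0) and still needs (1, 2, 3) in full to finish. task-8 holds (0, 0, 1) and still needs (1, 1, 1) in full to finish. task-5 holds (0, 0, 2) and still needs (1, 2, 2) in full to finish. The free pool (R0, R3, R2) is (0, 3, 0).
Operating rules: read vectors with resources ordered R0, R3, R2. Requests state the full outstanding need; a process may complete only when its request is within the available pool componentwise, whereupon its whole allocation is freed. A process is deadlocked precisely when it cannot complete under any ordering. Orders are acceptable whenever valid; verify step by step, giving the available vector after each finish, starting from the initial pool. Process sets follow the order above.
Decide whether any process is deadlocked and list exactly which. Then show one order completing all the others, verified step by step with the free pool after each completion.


Nothing here is deadlocked.
Key observation: no deadlock: task-4 fits now, and the freed resources carry the rest through.
A valid finishing order for the others: task-4, task-3, task-5, task-6, task-8. Verifying each step:
  pool = (0, 3, 0)
  task-4 needs (0, 0, 0) <= (0, 3, 0) -> finishes; pool += (2, 0, 0) = (2, 3, 0)
  task-3 needs (1, 1, 0) <= (2, 3, 0) -> finishes; pool += (0, 0, 2) = (2, 3, 2)
  task-5 needs (1, 2, 2) <= (2, 3, 2) -> finishes; pool += (0, 0, 2) = (2, 3, 4)
  task-6 needs (1, 2, 3) <= (2, 3, 4) -> finishes; pool += (1, 2, 0) = (3, 5, 4)
  task-8 needs (1, 1, 1) <= (3, 5, 4) -> finishes; pool += (0, 0, 1) = (3, 5, 5)


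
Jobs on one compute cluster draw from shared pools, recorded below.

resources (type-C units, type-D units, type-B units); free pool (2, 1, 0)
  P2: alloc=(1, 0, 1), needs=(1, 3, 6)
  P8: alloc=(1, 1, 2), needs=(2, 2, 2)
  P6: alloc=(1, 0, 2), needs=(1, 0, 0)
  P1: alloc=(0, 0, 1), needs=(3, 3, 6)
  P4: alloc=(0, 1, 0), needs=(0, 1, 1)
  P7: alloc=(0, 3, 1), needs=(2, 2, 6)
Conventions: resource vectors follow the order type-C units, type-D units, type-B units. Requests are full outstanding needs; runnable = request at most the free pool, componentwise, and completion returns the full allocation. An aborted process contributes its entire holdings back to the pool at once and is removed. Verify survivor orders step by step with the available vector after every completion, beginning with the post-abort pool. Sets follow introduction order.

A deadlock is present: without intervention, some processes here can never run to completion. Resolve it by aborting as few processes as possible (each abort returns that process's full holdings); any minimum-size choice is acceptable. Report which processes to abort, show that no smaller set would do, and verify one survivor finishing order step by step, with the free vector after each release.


Minimum abort set: P1 and P7.
Key observation: aborting P1 and P7 returns (0, 3, 2), and P2 — hopeless before — runs at step 4 with the returned capacity in the pool.
Minimality, checking each single-abort alternative: P2 alone leaves P1 blocked (short on type-B units); P8 alone leaves P2 blocked (short on type-B units); P6 alone leaves P2 blocked (short on type-B units); P1 alone leaves P2 blocked (short on type-B units); P4 alone leaves P2 blocked (short on type-B units); P7 alone leaves P2 blocked (short on type-B units).
The survivors complete as P8, P4, P6, P2. Step-by-step check (starting from the post-abort pool):
  pool = (2, 4, 2)
  P8: need (2, 2, 2) fits (2, 4, 2); releases (1, 1, 2), pool now (3, 5, 4)
  P4: need (0, 1, 1) fits (3, 5, 4); releases (0, 1, 0), pool now (3, 6, 4)
  P6: need (1, 0, 0) fits (3, 6, 4); releases (1, 0, 2), pool now (4, 6, 6)
  P2: need (1, 3, 6) fits (4, 6, 6); releases (1, 0, 1), pool now (5, 6, 7)


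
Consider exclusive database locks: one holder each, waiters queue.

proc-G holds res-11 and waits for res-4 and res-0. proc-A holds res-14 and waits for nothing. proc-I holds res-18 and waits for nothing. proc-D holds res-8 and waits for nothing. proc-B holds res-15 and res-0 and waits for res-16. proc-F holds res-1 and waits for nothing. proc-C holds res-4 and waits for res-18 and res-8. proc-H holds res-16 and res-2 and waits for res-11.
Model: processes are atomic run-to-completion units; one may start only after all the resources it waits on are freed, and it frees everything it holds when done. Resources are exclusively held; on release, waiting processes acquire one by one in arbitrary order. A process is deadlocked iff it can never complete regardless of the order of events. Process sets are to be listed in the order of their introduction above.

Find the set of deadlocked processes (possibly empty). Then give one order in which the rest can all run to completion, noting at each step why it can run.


Deadlocked set: proc-G, proc-B and proc-H.
Key observation: proc-G -> proc-B -> proc-H -> proc-G is a circular wait — nothing in it can go first; no other process is dragged down with it.
One completion order for the rest: proc-I, proc-A, proc-D, proc-C, proc-F.
Walking it through:
  run proc-I (it waits on nothing); releases res-18
  run proc-A (it waits on nothing); releases res-14
  run proc-D (it waits on nothing); releases res-8
  run proc-C (all its waits — res-18 and res-8 — are resolved); releases res-4
  run proc-F (it waits on nothing); releases res-1


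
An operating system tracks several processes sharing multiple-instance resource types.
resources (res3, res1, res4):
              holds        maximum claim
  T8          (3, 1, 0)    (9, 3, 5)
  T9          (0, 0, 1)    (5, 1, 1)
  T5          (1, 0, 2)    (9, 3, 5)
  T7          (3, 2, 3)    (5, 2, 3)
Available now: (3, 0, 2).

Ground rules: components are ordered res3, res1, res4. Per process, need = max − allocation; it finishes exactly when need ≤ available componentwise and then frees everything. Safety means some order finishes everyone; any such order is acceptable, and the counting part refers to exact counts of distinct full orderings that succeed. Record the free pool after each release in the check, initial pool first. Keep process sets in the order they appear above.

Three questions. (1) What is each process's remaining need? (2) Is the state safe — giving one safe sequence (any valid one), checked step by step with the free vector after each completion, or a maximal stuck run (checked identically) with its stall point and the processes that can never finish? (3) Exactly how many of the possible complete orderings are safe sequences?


(1) Outstanding need per process (order res3, res1, res4):
  T8: (6, 2, 5)
  T9: (5, 1, 0)
  T5: (8, 3, 3)
  T7: (2, 0, 0)
(2) SAFE — a valid safe sequence is T7, T9, T8, T5.
Key observation: T8 marks the first exact bind of the order: its need (6, 2, 5) fits the free (6, 2, 6) with zero slack on a requested resource.
Step-by-step check:
  pool = (3, 0, 2)
  T7 needs (2, 0, 0) <= (3, 0, 2) -> finishes; pool += (3, 2, 3) = (6, 2, 5)
  T9 needs (5, 1, 0) <= (6, 2, 5) -> finishes; pool += (0, 0, 1) = (6, 2, 6)
  T8 needs (6, 2, 5) <= (6, 2, 6) -> finishes; pool += (3, 1, 0) = (9, 3, 6)
  T5 needs (8, 3, 3) <= (9, 3, 6) -> finishes; pool += (1, 0, 2) = (10, 3, 8)
(3) Precisely 3 of the possible complete orderings are safe sequences.


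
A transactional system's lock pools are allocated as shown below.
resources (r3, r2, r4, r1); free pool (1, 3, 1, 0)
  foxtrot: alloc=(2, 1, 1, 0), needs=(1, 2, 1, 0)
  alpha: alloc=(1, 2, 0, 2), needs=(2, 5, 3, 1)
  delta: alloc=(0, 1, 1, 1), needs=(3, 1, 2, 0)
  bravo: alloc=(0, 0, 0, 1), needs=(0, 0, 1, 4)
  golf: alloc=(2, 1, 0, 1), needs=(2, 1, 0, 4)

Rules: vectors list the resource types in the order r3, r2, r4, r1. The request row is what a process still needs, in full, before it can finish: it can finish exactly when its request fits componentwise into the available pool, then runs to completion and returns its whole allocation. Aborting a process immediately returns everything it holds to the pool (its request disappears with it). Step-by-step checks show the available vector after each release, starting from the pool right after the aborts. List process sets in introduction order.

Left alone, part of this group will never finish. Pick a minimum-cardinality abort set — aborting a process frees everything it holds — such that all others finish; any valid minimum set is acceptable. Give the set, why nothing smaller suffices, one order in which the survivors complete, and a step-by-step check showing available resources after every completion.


Minimum abort set: golf.
Key observation: bravo had no path to completion before; after the abort of golf ((2, 1, 0, 1) returned), step 4 is where it fits.
No smaller set exists: with zero aborts the deadlock remains.
One survivor order: foxtrot, delta, alpha, bravo. Verifying each step (post-abort pool first):
  pool = (3, 4, 1, 1)
  foxtrot: need (1, 2, 1, 0) fits (3, 4, 1, 1); releases (2, 1, 1, 0), pool now (5, 5, 2, 1)
  delta: need (3, 1, 2, 0) fits (5, 5, 2, 1); releases (0, 1, 1, 1), pool now (5, 6, 3, 2)
  alpha: need (2, 5, 3, 1) fits (5, 6, 3, 2); releases (1, 2, 0, 2), pool now (6, 8, 3, 4)
  bravo: need (0, 0, 1, 4) fits (6, 8, 3, 4); releases (0, 0, 0, 1), pool now (6, 8, 3, 5)


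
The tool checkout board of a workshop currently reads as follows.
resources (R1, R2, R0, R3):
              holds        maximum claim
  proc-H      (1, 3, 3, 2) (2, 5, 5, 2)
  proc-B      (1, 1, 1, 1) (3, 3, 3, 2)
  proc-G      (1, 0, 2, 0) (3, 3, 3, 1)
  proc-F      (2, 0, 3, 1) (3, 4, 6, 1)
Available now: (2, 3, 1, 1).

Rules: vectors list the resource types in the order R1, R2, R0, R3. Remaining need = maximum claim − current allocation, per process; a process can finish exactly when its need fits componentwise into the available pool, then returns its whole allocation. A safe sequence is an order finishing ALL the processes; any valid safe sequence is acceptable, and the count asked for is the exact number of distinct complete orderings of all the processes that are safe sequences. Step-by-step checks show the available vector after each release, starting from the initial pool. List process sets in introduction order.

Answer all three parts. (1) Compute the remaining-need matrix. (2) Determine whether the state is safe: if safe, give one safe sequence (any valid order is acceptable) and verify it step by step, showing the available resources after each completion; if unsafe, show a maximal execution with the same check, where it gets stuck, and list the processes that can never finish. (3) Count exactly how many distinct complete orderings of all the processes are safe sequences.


(1) Need matrix, components ordered R1, R2, R0, R3:
  proc-H: (1, 2, 2, 0)
  proc-B: (2, 2, 2, 1)
  proc-G: (2, 3, 1, 1)
  proc-F: (1, 4, 3, 0)
(2) The state is SAFE; one workable sequence: proc-G, proc-H, proc-F, proc-B.
Key observation: the order's first zero-slack moment is proc-G ((2, 3, 1, 1) needed, (2, 3, 1, 1) free — a requested resource with nothing to spare).
Check, step by step:
  pool = (2, 3, 1, 1)
  run proc-G (needs (2, 3, 1, 1), free (2, 3, 1, 1)); after release of (1, 0, 2, 0) the pool is (3, 3, 3, 1)
  run proc-H (needs (1, 2, 2, 0), free (3, 3, 3, 1)); after release of (1, 3, 3, 2) the pool is (4, 6, 6, 3)
  run proc-F (needs (1, 4, 3, 0), free (4, 6, 6, 3)); after release of (2, 0, 3, 1) the pool is (6, 6, 9, 4)
  run proc-B (needs (2, 2, 2, 1), free (6, 6, 9, 4)); after release of (1, 1, 1, 1) the pool is (7, 7, 10, 5)
(3) Exactly 4 of the possible complete orderings are safe sequences.


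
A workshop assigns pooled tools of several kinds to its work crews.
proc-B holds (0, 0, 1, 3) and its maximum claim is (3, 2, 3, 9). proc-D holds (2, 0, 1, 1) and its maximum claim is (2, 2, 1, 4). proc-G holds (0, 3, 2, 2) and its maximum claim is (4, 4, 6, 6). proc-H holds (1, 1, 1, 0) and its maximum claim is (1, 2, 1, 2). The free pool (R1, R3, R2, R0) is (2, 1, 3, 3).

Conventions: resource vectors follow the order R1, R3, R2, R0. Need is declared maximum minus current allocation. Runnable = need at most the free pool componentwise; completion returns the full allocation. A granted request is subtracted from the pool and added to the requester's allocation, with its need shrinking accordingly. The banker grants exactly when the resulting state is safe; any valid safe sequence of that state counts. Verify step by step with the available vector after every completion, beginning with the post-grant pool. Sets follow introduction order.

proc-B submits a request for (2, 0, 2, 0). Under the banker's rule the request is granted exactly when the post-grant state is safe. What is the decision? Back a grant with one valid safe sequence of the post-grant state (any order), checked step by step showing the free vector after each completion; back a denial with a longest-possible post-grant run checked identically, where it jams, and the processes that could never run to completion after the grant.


DENY — the pretend-granted state is unsafe.
Key observation: after proc-H, proc-D the pool peaks at (3, 2, 3, 4), and each blocked process is short somewhere: proc-B on R0; proc-G on R1, R2.
On the post-grant state, proc-H, proc-D is a maximal run — nothing extends it. Verifying each step:
  pool = (0, 1, 1, 3)
  proc-H needs (0, 1, 0, 2) <= (0, 1, 1, 3) -> finishes; pool += (1, 1, 1, 0) = (1, 2, 2, 3)
  proc-D needs (0, 2, 0, 3) <= (1, 2, 2, 3) -> finishes; pool += (2, 0, 1, 1) = (3, 2, 3, 4)
  blocked: proc-B wants (1, 2, 0, 6), pool (3, 2, 3, 4) — not enough R0
  blocked: proc-G wants (4, 1, 4, 4), pool (3, 2, 3, 4) — not enough R1 and R2
Had the request been granted, proc-B and proc-G could never finish.


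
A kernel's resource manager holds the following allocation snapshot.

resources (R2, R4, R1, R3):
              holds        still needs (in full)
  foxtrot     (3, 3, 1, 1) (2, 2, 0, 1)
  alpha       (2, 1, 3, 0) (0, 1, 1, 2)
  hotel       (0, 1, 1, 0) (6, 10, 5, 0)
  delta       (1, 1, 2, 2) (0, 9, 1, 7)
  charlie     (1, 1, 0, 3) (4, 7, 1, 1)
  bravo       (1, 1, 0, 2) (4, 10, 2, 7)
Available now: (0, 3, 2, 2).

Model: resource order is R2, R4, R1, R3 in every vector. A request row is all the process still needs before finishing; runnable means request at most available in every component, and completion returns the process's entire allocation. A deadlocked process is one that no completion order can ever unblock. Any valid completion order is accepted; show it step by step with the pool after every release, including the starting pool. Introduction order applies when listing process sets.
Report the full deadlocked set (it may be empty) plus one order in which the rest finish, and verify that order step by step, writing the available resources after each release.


Deadlocked set: hotel, delta and bravo.
Key observation: after alpha, foxtrot, charlie complete, (6, 8, 6, 6) is the best the pool ever gets, yet each leftover process wants more R4.
A valid finishing order for the others: alpha, foxtrot, charlie. Walking it through:
  pool = (0, 3, 2, 2)
  alpha needs (0, 1, 1, 2) <= (0, 3, 2, 2) -> finishes; pool += (2, 1, 3, 0) = (2, 4, 5, 2)
  foxtrot needs (2, 2, 0, 1) <= (2, 4, 5, 2) -> finishes; pool += (3, 3, 1, 1) = (5, 7, 6, 3)
  charlie needs (4, 7, 1, 1) <= (5, 7, 6, 3) -> finishes; pool += (1, 1, 0, 3) = (6, 8, 6, 6)
The blocked processes can never fit:
  hotel cannot run: need (6, 10, 5, 0) vs free (6, 8, 6, 6) (insufficient R4)
  delta cannot run: need (0, 9, 1, 7) vs free (6, 8, 6, 6) (insufficient R4 and R3)
  bravo cannot run: need (4, 10, 2, 7) vs free (6, 8, 6, 6) (insufficient R4 and R3)


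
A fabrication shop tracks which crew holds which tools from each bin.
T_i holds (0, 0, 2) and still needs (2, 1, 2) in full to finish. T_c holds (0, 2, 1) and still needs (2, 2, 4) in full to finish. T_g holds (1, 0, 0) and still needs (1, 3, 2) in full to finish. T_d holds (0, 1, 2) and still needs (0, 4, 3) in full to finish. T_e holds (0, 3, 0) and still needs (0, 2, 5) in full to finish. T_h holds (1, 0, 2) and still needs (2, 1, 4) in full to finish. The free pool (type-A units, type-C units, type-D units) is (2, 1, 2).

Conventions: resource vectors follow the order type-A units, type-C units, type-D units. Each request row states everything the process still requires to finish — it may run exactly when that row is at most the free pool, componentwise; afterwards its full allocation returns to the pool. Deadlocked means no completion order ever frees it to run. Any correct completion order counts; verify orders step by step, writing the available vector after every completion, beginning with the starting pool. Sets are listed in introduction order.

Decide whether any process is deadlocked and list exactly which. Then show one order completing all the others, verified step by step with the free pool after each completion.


Deadlocked: T_c, T_g, T_d and T_e.
Key observation: once T_i, T_h finish, the pool peaks at (3, 1, 6) — and every remaining process still needs more type-C units than that.
The rest can finish in the order T_i, T_h. Step-by-step check:
  pool = (2, 1, 2)
  T_i: need (2, 1, 2) fits (2, 1, 2); releases (0, 0, 2), pool now (2, 1, 4)
  T_h: need (2, 1, 4) fits (2, 1, 4); releases (1, 0, 2), pool now (3, 1, 6)
The blocked processes can never fit:
  T_c cannot run: need (2, 2, 4) vs free (3, 1, 6) (insufficient type-C units)
  T_g cannot run: need (1, 3, 2) vs free (3, 1, 6) (insufficient type-C units)
  T_d cannot run: need (0, 4, 3) vs free (3, 1, 6) (insufficient type-C units)
  T_e cannot run: need (0, 2, 5) vs free (3, 1, 6) (insufficient type-C units)


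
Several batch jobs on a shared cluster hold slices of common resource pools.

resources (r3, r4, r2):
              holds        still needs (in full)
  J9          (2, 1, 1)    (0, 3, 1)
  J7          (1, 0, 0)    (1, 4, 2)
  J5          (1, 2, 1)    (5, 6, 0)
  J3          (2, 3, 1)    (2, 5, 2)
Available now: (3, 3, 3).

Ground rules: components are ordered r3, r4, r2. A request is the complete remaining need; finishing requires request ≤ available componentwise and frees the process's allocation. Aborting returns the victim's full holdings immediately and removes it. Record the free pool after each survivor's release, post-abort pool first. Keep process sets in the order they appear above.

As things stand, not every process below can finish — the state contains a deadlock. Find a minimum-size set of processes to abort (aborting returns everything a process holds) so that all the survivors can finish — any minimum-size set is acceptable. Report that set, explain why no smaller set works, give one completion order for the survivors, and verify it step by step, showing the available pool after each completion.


The answer: abort J3.
Key observation: J5 had no path to completion before; after the abort of J3 ((2, 3, 1) returned), step 1 is where it fits.
Minimality: the empty abort set fails — the state is deadlocked as it stands.
The survivors complete as J5, J9, J7. Check, step by step (starting from the post-abort pool):
  pool = (5, 6, 4)
  J5: need (5, 6, 0) fits (5, 6, 4); releases (1, 2, 1), pool now (6, 8, 5)
  J9: need (0, 3, 1) fits (6, 8, 5); releases (2, 1, 1), pool now (8, 9, 6)
  J7: need (1, 4, 2) fits (8, 9, 6); releases (1, 0, 0), pool now (9, 9, 6)
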